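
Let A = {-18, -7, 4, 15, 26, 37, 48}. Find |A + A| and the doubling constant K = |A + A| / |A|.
K = |A + A| / |A| = 13/7

Enumerate A + A = {a + b : a, b ∈ A}. With |A| = 7, there are |A|^2 = 49 ordered sum pairs; collecting distinct values, A + A = {-36, -25, -14, -3, 8, 19, 30, 41, 52, 63, 74, 85, 96}, so |A + A| = 13. Thus K = 13/7. Here |A + A| = 2|A| − 1 = 13, the minimum possible — so K = 13/7 is minimal, which holds iff A is an arithmetic progression.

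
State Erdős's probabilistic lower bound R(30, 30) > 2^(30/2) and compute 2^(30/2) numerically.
2^(30/2) = 32768; so R(30, 30) > 32768

Colour each edge of K_n uniformly at random with red/blue. The expected number of monochromatic K_30 is C(n, 30) · 2 · 2^(−C(30,2)). If C(n, 30) · 2^(1 − C(30,2)) < 1, then with positive probability no monochromatic K_30 exists, so R(30, 30) > n. The standard estimate C(n, 30) ≤ n^30/30! shows this inequality holds whenever n ≤ 2^(30/2) (since 30! · 2^(C(30,2) − 1) > 2^(30^2/2) ≥ n^30). Hence R(30, 30) > 2^(30/2) = 32768.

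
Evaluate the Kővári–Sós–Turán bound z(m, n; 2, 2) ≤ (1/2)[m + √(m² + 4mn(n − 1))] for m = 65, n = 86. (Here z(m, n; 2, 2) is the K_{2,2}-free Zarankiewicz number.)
z(65, 86; 2, 2) ≤ (1/2)[65 + √(65² + 4·65·86·85)] = (1/2)[65 + √1904825] = 722.577

Kővári–Sós–Turán: let r_1, ..., r_65 be the row sums and z = Σ r_i the total number of 1s. Each pair of columns can share at most one row with both entries 1 (else a 2×2 all-ones block appears), so Σ_i C(r_i, 2) ≤ C(86, 2) = 3655. By convexity Σ_i C(r_i, 2) ≥ 65·C(z/65, 2) = z(z − 65)/(2·65), giving z² − 65z − 65·86·85 ≤ 0 and hence z ≤ (1/2)[65 + √(4225 + 4·475150)] = (1/2)[65 + √1904825] ≈ (1/2)(65 + 1380.154) = 722.577.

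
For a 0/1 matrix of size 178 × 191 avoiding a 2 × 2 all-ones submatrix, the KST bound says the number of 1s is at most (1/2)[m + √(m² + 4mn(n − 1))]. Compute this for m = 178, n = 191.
z(178, 191; 2, 2) ≤ (1/2)[178 + √(178² + 4·178·191·190)] = (1/2)[178 + √25870164] = 2632.1361

Kővári–Sós–Turán: let r_1, ..., r_178 be the row sums and z = Σ r_i the total number of 1s. Each pair of columns can share at most one row with both entries 1 (else a 2×2 all-ones block appears), so Σ_i C(r_i, 2) ≤ C(191, 2) = 18145. By convexity Σ_i C(r_i, 2) ≥ 178·C(z/178, 2) = z(z − 178)/(2·178), giving z² − 178z − 178·191·190 ≤ 0 and hence z ≤ (1/2)[178 + √(31684 + 4·6459620)] = (1/2)[178 + √25870164] ≈ (1/2)(178 + 5086.2721) = 2632.1361.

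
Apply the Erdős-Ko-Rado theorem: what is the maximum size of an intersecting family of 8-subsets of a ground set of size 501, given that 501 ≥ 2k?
max |F| = C(500, 7) = 1486071034734000

Erdős-Ko-Rado (1961): when n ≥ 2k, max |F| = C(n−1, k−1). The bound is attained by the star {A : i ∈ A} for any fixed i ∈ [n]. Here C(501−1, 8−1) = C(500, 7) = 1486071034734000.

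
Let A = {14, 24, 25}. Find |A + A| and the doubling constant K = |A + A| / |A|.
K = |A + A| / |A| = 6/3 = 2

Enumerate A + A = {a + b : a, b ∈ A}. With |A| = 3, there are |A|^2 = 9 ordered sum pairs; collecting distinct values, A + A = {28, 38, 39, 48, 49, 50}, so |A + A| = 6. Thus K = 6/3 = 2. For comparison, the minimum possible |A + A| over all 3-element sets is 2·3 − 1 = 5 (so min K = 5/3), attained only by arithmetic progressions.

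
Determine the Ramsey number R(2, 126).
R(2, 126) = 126

R(2, k) = k for all k ≥ 2: in a 2-colouring of K_k, either some edge is red (a red K_2) or all edges are blue (a blue K_k). And K_{125} coloured all-blue has no blue K_126, so R(2, 126) > 125. Hence R(2, 126) = 126.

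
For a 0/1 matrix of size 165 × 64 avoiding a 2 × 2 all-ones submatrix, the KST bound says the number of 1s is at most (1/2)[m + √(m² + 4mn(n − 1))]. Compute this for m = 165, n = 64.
z(165, 64; 2, 2) ≤ (1/2)[165 + √(165² + 4·165·64·63)] = (1/2)[165 + √2688345] = 902.3087

Kővári–Sós–Turán: let r_1, ..., r_165 be the row sums and z = Σ r_i the total number of 1s. Each pair of columns can share at most one row with both entries 1 (else a 2×2 all-ones block appears), so Σ_i C(r_i, 2) ≤ C(64, 2) = 2016. By convexity Σ_i C(r_i, 2) ≥ 165·C(z/165, 2) = z(z − 165)/(2·165), giving z² − 165z − 165·64·63 ≤ 0 and hence z ≤ (1/2)[165 + √(27225 + 4·665280)] = (1/2)[165 + √2688345] ≈ (1/2)(165 + 1639.6173) = 902.3087.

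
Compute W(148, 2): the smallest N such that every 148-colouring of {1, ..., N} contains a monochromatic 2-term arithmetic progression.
W(148, 2) = 148 + 1 = 149

A 2-term AP is any pair of integers, so a monochromatic 2-AP exists iff some colour is used at least twice. With 148 colours, the colouring i ↦ i on {1, ..., 148} uses each colour once, avoiding any monochromatic pair, so W(148, 2) > 148. For {1, ..., 149}, pigeonhole forces two integers of the same colour, which form a monochromatic 2-AP. Hence W(148, 2) = 149.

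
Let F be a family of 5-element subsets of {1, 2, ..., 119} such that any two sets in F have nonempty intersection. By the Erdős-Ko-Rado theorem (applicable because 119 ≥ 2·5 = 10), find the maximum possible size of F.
max |F| = C(118, 4) = 7673835

The Erdős-Ko-Rado theorem states: for n ≥ 2k, an intersecting family of k-subsets of an n-element set has size at most C(n − 1, k − 1), with equality for 'star' families {A ⊆ [n] : |A| = k, i ∈ A} (fix an element i). For n = 119, k = 5: C(118, 4) = 7673835.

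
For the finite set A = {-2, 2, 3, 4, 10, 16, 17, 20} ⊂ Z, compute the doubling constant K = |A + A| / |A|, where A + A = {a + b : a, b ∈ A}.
K = |A + A| / |A| = 29/8

Enumerate A + A = {a + b : a, b ∈ A}. With |A| = 8, there are |A|^2 = 64 ordered sum pairs; collecting distinct values, A + A = {-4, 0, 1, 2, 4, 5, 6, 7, 8, 12, 13, 14, 15, 18, 19, 20, 21, 22, 23, 24, 26, 27, 30, 32, 33, 34, 36, 37, 40}, so |A + A| = 29. Thus K = 29/8. For comparison, the minimum possible |A + A| over all 8-element sets is 2·8 − 1 = 15 (so min K = 15/8), attained only by arithmetic progressions.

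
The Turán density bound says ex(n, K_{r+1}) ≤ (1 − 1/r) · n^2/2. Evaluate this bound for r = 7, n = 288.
Turán density bound = (6/7) · 288^2/2 = 248832/7 ≈ 35547.4286

Turán's theorem: ex(n, K_{r+1}) is achieved by the complete r-partite Turán graph T(n, r) with parts as balanced as possible, and is at most (1 − 1/r) · n^2/2. For r = 7, n = 288: the density bound is (6/7) · 82944/2 = 248832/7 ≈ 35547.4286. The integer-valued extremum is e(T(288, 7)) = 35547, which is strictly less than the density bound 248832/7 since 7 ∤ 288 (the parts of T(288, 7) cannot all be equal).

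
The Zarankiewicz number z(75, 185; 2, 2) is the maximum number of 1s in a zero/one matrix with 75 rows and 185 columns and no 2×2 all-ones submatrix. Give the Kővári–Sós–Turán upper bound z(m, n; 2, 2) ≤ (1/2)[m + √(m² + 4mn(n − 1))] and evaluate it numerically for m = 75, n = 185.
z(75, 185; 2, 2) ≤ (1/2)[75 + √(75² + 4·75·185·184)] = (1/2)[75 + √10217625] = 1635.751

Kővári–Sós–Turán: let r_1, ..., r_75 be the row sums and z = Σ r_i the total number of 1s. Each pair of columns can share at most one row with both entries 1 (else a 2×2 all-ones block appears), so Σ_i C(r_i, 2) ≤ C(185, 2) = 17020. By convexity Σ_i C(r_i, 2) ≥ 75·C(z/75, 2) = z(z − 75)/(2·75), giving z² − 75z − 75·185·184 ≤ 0 and hence z ≤ (1/2)[75 + √(5625 + 4·2553000)] = (1/2)[75 + √10217625] ≈ (1/2)(75 + 3196.502) = 1635.751.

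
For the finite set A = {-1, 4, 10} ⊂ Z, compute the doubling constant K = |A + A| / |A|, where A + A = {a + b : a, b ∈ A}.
K = |A + A| / |A| = 6/3 = 2

Enumerate A + A = {a + b : a, b ∈ A}. With |A| = 3, there are |A|^2 = 9 ordered sum pairs; collecting distinct values, A + A = {-2, 3, 8, 9, 14, 20}, so |A + A| = 6. Thus K = 6/3 = 2. For comparison, the minimum possible |A + A| over all 3-element sets is 2·3 − 1 = 5 (so min K = 5/3), attained only by arithmetic progressions.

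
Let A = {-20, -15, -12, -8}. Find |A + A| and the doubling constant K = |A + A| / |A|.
K = |A + A| / |A| = 10/4 = 5/2

Enumerate A + A = {a + b : a, b ∈ A}. With |A| = 4, there are |A|^2 = 16 ordered sum pairs; collecting distinct values, A + A = {-40, -35, -32, -30, -28, -27, -24, -23, -20, -16}, so |A + A| = 10. Thus K = 10/4 = 5/2. For comparison, the minimum possible |A + A| over all 4-element sets is 2·4 − 1 = 7 (so min K = 7/4), attained only by arithmetic progressions.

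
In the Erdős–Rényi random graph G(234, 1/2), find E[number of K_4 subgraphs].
E[# K_4] = C(234, 4) · (1/2)^C(4, 2) = 121747626 / 2^6 = 60873813/32 = 1902306.65625

For each 4-subset S of vertices (there are C(234, 4) = 121747626 such S), let X_S = 1 if S induces a K_4 (all C(4, 2) = 6 edges present). Then P(X_S = 1) = (1/2)^6 = 1/64. By linearity of expectation, E[# K_4] = C(234, 4) · (1/2)^6 = 121747626 / 64 = 60873813/32 = 1902306.65625.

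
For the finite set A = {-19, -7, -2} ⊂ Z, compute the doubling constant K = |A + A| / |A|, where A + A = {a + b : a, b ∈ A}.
K = |A + A| / |A| = 6/3 = 2

Enumerate A + A = {a + b : a, b ∈ A}. With |A| = 3, there are |A|^2 = 9 ordered sum pairs; collecting distinct values, A + A = {-38, -26, -21, -14, -9, -4}, so |A + A| = 6. Thus K = 6/3 = 2. For comparison, the minimum possible |A + A| over all 3-element sets is 2·3 − 1 = 5 (so min K = 5/3), attained only by arithmetic progressions.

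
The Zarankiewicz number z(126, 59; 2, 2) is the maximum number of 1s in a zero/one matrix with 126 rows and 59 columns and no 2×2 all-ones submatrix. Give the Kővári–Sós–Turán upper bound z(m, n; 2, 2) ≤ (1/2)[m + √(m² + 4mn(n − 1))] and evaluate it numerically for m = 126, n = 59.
z(126, 59; 2, 2) ≤ (1/2)[126 + √(126² + 4·126·59·58)] = (1/2)[126 + √1740564] = 722.6522

Kővári–Sós–Turán: let r_1, ..., r_126 be the row sums and z = Σ r_i the total number of 1s. Each pair of columns can share at most one row with both entries 1 (else a 2×2 all-ones block appears), so Σ_i C(r_i, 2) ≤ C(59, 2) = 1711. By convexity Σ_i C(r_i, 2) ≥ 126·C(z/126, 2) = z(z − 126)/(2·126), giving z² − 126z − 126·59·58 ≤ 0 and hence z ≤ (1/2)[126 + √(15876 + 4·431172)] = (1/2)[126 + √1740564] ≈ (1/2)(126 + 1319.3044) = 722.6522.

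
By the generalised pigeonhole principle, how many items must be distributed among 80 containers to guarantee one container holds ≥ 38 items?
n = (38 − 1)·80 + 1 = 2961

By the generalised pigeonhole principle, to guarantee some box contains ≥ r objects we need more than (r − 1) · k objects total. Threshold: n = (r − 1) · k + 1. With r = 38 and k = 80: n = 37 · 80 + 1 = 2960 + 1 = 2961. For n = 2960 = 37 · 80, we can put exactly 37 objects in every box, avoiding 38 in any single one — so 2961 is tight.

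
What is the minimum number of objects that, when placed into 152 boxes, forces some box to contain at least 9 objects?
n = (9 − 1)·152 + 1 = 1217

By the generalised pigeonhole principle, to guarantee some box contains ≥ r objects we need more than (r − 1) · k objects total. Threshold: n = (r − 1) · k + 1. With r = 9 and k = 152: n = 8 · 152 + 1 = 1216 + 1 = 1217. For n = 1216 = 8 · 152, we can put exactly 8 objects in every box, avoiding 9 in any single one — so 1217 is tight.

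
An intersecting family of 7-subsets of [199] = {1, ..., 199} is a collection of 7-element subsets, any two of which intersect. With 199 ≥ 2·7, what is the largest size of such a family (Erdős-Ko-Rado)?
max |F| = C(198, 6) = 77526225777

The Erdős-Ko-Rado theorem states: for n ≥ 2k, an intersecting family of k-subsets of an n-element set has size at most C(n − 1, k − 1), with equality for 'star' families {A ⊆ [n] : |A| = k, i ∈ A} (fix an element i). For n = 199, k = 7: C(198, 6) = 77526225777.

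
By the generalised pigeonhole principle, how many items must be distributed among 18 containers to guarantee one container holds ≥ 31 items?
n = (31 − 1)·18 + 1 = 541

By the generalised pigeonhole principle, to guarantee some box contains ≥ r objects we need more than (r − 1) · k objects total. Threshold: n = (r − 1) · k + 1. With r = 31 and k = 18: n = 30 · 18 + 1 = 540 + 1 = 541. For n = 540 = 30 · 18, we can put exactly 30 objects in every box, avoiding 31 in any single one — so 541 is tight.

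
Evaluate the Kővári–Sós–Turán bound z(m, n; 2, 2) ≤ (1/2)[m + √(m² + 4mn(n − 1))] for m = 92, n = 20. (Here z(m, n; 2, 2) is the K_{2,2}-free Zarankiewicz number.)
z(92, 20; 2, 2) ≤ (1/2)[92 + √(92² + 4·92·20·19)] = (1/2)[92 + √148304] = 238.5513

Kővári–Sós–Turán: let r_1, ..., r_92 be the row sums and z = Σ r_i the total number of 1s. Each pair of columns can share at most one row with both entries 1 (else a 2×2 all-ones block appears), so Σ_i C(r_i, 2) ≤ C(20, 2) = 190. By convexity Σ_i C(r_i, 2) ≥ 92·C(z/92, 2) = z(z − 92)/(2·92), giving z² − 92z − 92·20·19 ≤ 0 and hence z ≤ (1/2)[92 + √(8464 + 4·34960)] = (1/2)[92 + √148304] ≈ (1/2)(92 + 385.1026) = 238.5513.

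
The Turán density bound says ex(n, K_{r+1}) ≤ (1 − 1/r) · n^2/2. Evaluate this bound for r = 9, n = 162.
Turán density bound = (8/9) · 162^2/2 = 11664

Turán's theorem: ex(n, K_{r+1}) is achieved by the complete r-partite Turán graph T(n, r) with parts as balanced as possible, and is at most (1 − 1/r) · n^2/2. For r = 9, n = 162: the density bound is (8/9) · 26244/2 = 11664. Since 9 ∣ 162, the Turán graph T(162, 9) has parts of equal size 18, and its edge count e(T(162, 9)) = 11664 attains the density bound exactly.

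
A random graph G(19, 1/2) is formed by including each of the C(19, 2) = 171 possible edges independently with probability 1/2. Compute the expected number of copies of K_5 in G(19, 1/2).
E[# K_5] = C(19, 5) · (1/2)^C(5, 2) = 11628 / 2^10 = 2907/256 ≈ 11.355469

For each 5-subset S of vertices (there are C(19, 5) = 11628 such S), let X_S = 1 if S induces a K_5 (all C(5, 2) = 10 edges present). Then P(X_S = 1) = (1/2)^10 = 1/1024. By linearity of expectation, E[# K_5] = C(19, 5) · (1/2)^10 = 11628 / 1024 = 2907/256 ≈ 11.355469.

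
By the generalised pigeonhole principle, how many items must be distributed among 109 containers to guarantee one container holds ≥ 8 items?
n = (8 − 1)·109 + 1 = 764

By the generalised pigeonhole principle, to guarantee some box contains ≥ r objects we need more than (r − 1) · k objects total. Threshold: n = (r − 1) · k + 1. With r = 8 and k = 109: n = 7 · 109 + 1 = 763 + 1 = 764. For n = 763 = 7 · 109, we can put exactly 7 objects in every box, avoiding 8 in any single one — so 764 is tight.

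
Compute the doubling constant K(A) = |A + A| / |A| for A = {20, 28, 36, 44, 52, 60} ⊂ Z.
K = |A + A| / |A| = 11/6

Enumerate A + A = {a + b : a, b ∈ A}. With |A| = 6, there are |A|^2 = 36 ordered sum pairs; collecting distinct values, A + A = {40, 48, 56, 64, 72, 80, 88, 96, 104, 112, 120}, so |A + A| = 11. Thus K = 11/6. Here |A + A| = 2|A| − 1 = 11, the minimum possible — so K = 11/6 is minimal, which holds iff A is an arithmetic progression.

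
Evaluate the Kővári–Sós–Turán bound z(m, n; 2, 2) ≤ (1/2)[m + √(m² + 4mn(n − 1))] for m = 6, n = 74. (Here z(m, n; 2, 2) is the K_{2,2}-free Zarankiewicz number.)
z(6, 74; 2, 2) ≤ (1/2)[6 + √(6² + 4·6·74·73)] = (1/2)[6 + √129684] = 183.0583

Kővári–Sós–Turán: let r_1, ..., r_6 be the row sums and z = Σ r_i the total number of 1s. Each pair of columns can share at most one row with both entries 1 (else a 2×2 all-ones block appears), so Σ_i C(r_i, 2) ≤ C(74, 2) = 2701. By convexity Σ_i C(r_i, 2) ≥ 6·C(z/6, 2) = z(z − 6)/(2·6), giving z² − 6z − 6·74·73 ≤ 0 and hence z ≤ (1/2)[6 + √(36 + 4·32412)] = (1/2)[6 + √129684] ≈ (1/2)(6 + 360.1166) = 183.0583.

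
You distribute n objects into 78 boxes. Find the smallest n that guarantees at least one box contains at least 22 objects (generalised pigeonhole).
n = (22 − 1)·78 + 1 = 1639

By the generalised pigeonhole principle, to guarantee some box contains ≥ r objects we need more than (r − 1) · k objects total. Threshold: n = (r − 1) · k + 1. With r = 22 and k = 78: n = 21 · 78 + 1 = 1638 + 1 = 1639. For n = 1638 = 21 · 78, we can put exactly 21 objects in every box, avoiding 22 in any single one — so 1639 is tight.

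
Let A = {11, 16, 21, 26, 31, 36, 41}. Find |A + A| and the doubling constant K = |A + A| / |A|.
K = |A + A| / |A| = 13/7

Enumerate A + A = {a + b : a, b ∈ A}. With |A| = 7, there are |A|^2 = 49 ordered sum pairs; collecting distinct values, A + A = {22, 27, 32, 37, 42, 47, 52, 57, 62, 67, 72, 77, 82}, so |A + A| = 13. Thus K = 13/7. Here |A + A| = 2|A| − 1 = 13, the minimum possible — so K = 13/7 is minimal, which holds iff A is an arithmetic progression.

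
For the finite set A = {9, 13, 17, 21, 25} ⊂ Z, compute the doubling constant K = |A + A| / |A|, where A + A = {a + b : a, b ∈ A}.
K = |A + A| / |A| = 9/5

Enumerate A + A = {a + b : a, b ∈ A}. With |A| = 5, there are |A|^2 = 25 ordered sum pairs; collecting distinct values, A + A = {18, 22, 26, 30, 34, 38, 42, 46, 50}, so |A + A| = 9. Thus K = 9/5. Here |A + A| = 2|A| − 1 = 9, the minimum possible — so K = 9/5 is minimal, which holds iff A is an arithmetic progression.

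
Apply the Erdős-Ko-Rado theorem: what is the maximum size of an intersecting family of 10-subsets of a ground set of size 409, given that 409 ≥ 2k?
max |F| = C(408, 9) = 789931485515343600

Erdős-Ko-Rado (1961): when n ≥ 2k, max |F| = C(n−1, k−1). The bound is attained by the star {A : i ∈ A} for any fixed i ∈ [n]. Here C(409−1, 10−1) = C(408, 9) = 789931485515343600.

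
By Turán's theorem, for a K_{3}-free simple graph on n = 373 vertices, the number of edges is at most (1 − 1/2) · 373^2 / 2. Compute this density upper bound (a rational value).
Turán density bound = (1/2) · 373^2/2 = 139129/4 ≈ 34782.25

Turán's theorem: ex(n, K_{r+1}) is achieved by the complete r-partite Turán graph T(n, r) with parts as balanced as possible, and is at most (1 − 1/r) · n^2/2. For r = 2, n = 373: the density bound is (1/2) · 139129/2 = 139129/4 ≈ 34782.25. The integer-valued extremum is e(T(373, 2)) = 34782, which is strictly less than the density bound 139129/4 since 2 ∤ 373 (the parts of T(373, 2) cannot all be equal).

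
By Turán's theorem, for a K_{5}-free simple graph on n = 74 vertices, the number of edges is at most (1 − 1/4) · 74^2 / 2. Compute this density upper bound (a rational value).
Turán density bound = (3/4) · 74^2/2 = 4107/2 ≈ 2053.5

Turán's theorem: ex(n, K_{r+1}) is achieved by the complete r-partite Turán graph T(n, r) with parts as balanced as possible, and is at most (1 − 1/r) · n^2/2. For r = 4, n = 74: the density bound is (3/4) · 5476/2 = 4107/2 ≈ 2053.5. The integer-valued extremum is e(T(74, 4)) = 2053, which is strictly less than the density bound 4107/2 since 4 ∤ 74 (the parts of T(74, 4) cannot all be equal).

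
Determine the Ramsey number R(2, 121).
R(2, 121) = 121

R(2, k) = k for all k ≥ 2: in a 2-colouring of K_k, either some edge is red (a red K_2) or all edges are blue (a blue K_k). And K_{120} coloured all-blue has no blue K_121, so R(2, 121) > 120. Hence R(2, 121) = 121.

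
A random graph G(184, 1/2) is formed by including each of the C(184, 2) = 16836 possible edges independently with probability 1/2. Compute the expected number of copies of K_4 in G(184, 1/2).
E[# K_4] = C(184, 4) · (1/2)^C(4, 2) = 46217626 / 2^6 = 23108813/32 = 722150.40625

For each 4-subset S of vertices (there are C(184, 4) = 46217626 such S), let X_S = 1 if S induces a K_4 (all C(4, 2) = 6 edges present). Then P(X_S = 1) = (1/2)^6 = 1/64. By linearity of expectation, E[# K_4] = C(184, 4) · (1/2)^6 = 46217626 / 64 = 23108813/32 = 722150.40625.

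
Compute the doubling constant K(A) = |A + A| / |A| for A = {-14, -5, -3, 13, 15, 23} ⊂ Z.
K = |A + A| / |A| = 20/6 = 10/3

Enumerate A + A = {a + b : a, b ∈ A}. With |A| = 6, there are |A|^2 = 36 ordered sum pairs; collecting distinct values, A + A = {-28, -19, -17, -10, -8, -6, -1, 1, 8, 9, 10, 12, 18, 20, 26, 28, 30, 36, 38, 46}, so |A + A| = 20. Thus K = 20/6 = 10/3. For comparison, the minimum possible |A + A| over all 6-element sets is 2·6 − 1 = 11 (so min K = 11/6), attained only by arithmetic progressions.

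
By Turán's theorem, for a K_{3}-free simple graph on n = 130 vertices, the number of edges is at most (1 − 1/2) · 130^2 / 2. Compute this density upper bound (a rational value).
Turán density bound = (1/2) · 130^2/2 = 4225

Turán's theorem: ex(n, K_{r+1}) is achieved by the complete r-partite Turán graph T(n, r) with parts as balanced as possible, and is at most (1 − 1/r) · n^2/2. For r = 2, n = 130: the density bound is (1/2) · 16900/2 = 4225. Since 2 ∣ 130, the Turán graph T(130, 2) has parts of equal size 65, and its edge count e(T(130, 2)) = 4225 attains the density bound exactly.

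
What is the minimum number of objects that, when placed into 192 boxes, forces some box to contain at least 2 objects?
n = (2 − 1)·192 + 1 = 193

By the generalised pigeonhole principle, to guarantee some box contains ≥ r objects we need more than (r − 1) · k objects total. Threshold: n = (r − 1) · k + 1. With r = 2 and k = 192: n = 1 · 192 + 1 = 192 + 1 = 193. For n = 192 = 1 · 192, we can put exactly 1 objects in every box, avoiding 2 in any single one — so 193 is tight.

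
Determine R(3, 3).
R(3, 3) = 6

Lower bound: the 5-cycle C_5 (with the remaining edges as the complement) gives a 2-colouring of K_5 with no monochromatic triangle, so R(3, 3) > 5.
Upper bound: in K_6, any vertex has 5 incident edges, so by pigeonhole ≥3 are the same colour (say red). If any pair of those red neighbours has a red edge between them, we get a red triangle; otherwise the three neighbours span a blue triangle. So every 2-colouring of K_6 has a monochromatic triangle.
Hence R(3, 3) = 6.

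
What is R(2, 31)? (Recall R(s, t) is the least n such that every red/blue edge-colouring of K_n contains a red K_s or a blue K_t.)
R(2, 31) = 31

R(2, k) = k for all k ≥ 2: in a 2-colouring of K_k, either some edge is red (a red K_2) or all edges are blue (a blue K_k). And K_{30} coloured all-blue has no blue K_31, so R(2, 31) > 30. Hence R(2, 31) = 31.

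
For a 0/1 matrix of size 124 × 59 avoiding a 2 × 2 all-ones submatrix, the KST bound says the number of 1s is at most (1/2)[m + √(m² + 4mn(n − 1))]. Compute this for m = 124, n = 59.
z(124, 59; 2, 2) ≤ (1/2)[124 + √(124² + 4·124·59·58)] = (1/2)[124 + √1712688] = 716.3485

Kővári–Sós–Turán: let r_1, ..., r_124 be the row sums and z = Σ r_i the total number of 1s. Each pair of columns can share at most one row with both entries 1 (else a 2×2 all-ones block appears), so Σ_i C(r_i, 2) ≤ C(59, 2) = 1711. By convexity Σ_i C(r_i, 2) ≥ 124·C(z/124, 2) = z(z − 124)/(2·124), giving z² − 124z − 124·59·58 ≤ 0 and hence z ≤ (1/2)[124 + √(15376 + 4·424328)] = (1/2)[124 + √1712688] ≈ (1/2)(124 + 1308.6971) = 716.3485.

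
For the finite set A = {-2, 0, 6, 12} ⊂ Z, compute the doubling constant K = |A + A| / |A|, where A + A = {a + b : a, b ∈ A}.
K = |A + A| / |A| = 9/4

Enumerate A + A = {a + b : a, b ∈ A}. With |A| = 4, there are |A|^2 = 16 ordered sum pairs; collecting distinct values, A + A = {-4, -2, 0, 4, 6, 10, 12, 18, 24}, so |A + A| = 9. Thus K = 9/4. For comparison, the minimum possible |A + A| over all 4-element sets is 2·4 − 1 = 7 (so min K = 7/4), attained only by arithmetic progressions.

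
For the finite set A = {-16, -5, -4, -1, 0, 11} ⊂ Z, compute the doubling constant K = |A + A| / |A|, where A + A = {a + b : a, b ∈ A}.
K = |A + A| / |A| = 19/6

Enumerate A + A = {a + b : a, b ∈ A}. With |A| = 6, there are |A|^2 = 36 ordered sum pairs; collecting distinct values, A + A = {-32, -21, -20, -17, -16, -10, -9, -8, -6, -5, -4, -2, -1, 0, 6, 7, 10, 11, 22}, so |A + A| = 19. Thus K = 19/6. For comparison, the minimum possible |A + A| over all 6-element sets is 2·6 − 1 = 11 (so min K = 11/6), attained only by arithmetic progressions.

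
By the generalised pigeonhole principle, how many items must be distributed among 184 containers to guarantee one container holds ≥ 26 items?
n = (26 − 1)·184 + 1 = 4601

By the generalised pigeonhole principle, to guarantee some box contains ≥ r objects we need more than (r − 1) · k objects total. Threshold: n = (r − 1) · k + 1. With r = 26 and k = 184: n = 25 · 184 + 1 = 4600 + 1 = 4601. For n = 4600 = 25 · 184, we can put exactly 25 objects in every box, avoiding 26 in any single one — so 4601 is tight.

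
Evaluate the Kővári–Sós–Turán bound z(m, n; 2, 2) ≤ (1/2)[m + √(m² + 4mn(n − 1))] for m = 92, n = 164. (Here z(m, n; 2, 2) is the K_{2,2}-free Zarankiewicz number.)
z(92, 164; 2, 2) ≤ (1/2)[92 + √(92² + 4·92·164·163)] = (1/2)[92 + √9845840] = 1614.9041

Kővári–Sós–Turán: let r_1, ..., r_92 be the row sums and z = Σ r_i the total number of 1s. Each pair of columns can share at most one row with both entries 1 (else a 2×2 all-ones block appears), so Σ_i C(r_i, 2) ≤ C(164, 2) = 13366. By convexity Σ_i C(r_i, 2) ≥ 92·C(z/92, 2) = z(z − 92)/(2·92), giving z² − 92z − 92·164·163 ≤ 0 and hence z ≤ (1/2)[92 + √(8464 + 4·2459344)] = (1/2)[92 + √9845840] ≈ (1/2)(92 + 3137.8082) = 1614.9041.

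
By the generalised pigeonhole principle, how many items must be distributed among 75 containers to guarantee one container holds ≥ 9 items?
n = (9 − 1)·75 + 1 = 601

By the generalised pigeonhole principle, to guarantee some box contains ≥ r objects we need more than (r − 1) · k objects total. Threshold: n = (r − 1) · k + 1. With r = 9 and k = 75: n = 8 · 75 + 1 = 600 + 1 = 601. For n = 600 = 8 · 75, we can put exactly 8 objects in every box, avoiding 9 in any single one — so 601 is tight.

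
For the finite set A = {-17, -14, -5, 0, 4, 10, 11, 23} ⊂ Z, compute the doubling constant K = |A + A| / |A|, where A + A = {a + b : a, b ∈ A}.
K = |A + A| / |A| = 34/8 = 17/4

Enumerate A + A = {a + b : a, b ∈ A}. With |A| = 8, there are |A|^2 = 64 ordered sum pairs; collecting distinct values, A + A = {-34, -31, -28, -22, -19, -17, -14, -13, -10, -7, -6, -5, -4, -3, -1, 0, 4, 5, 6, 8, 9, 10, 11, 14, 15, 18, 20, 21, 22, 23, 27, 33, 34, 46}, so |A + A| = 34. Thus K = 34/8 = 17/4. For comparison, the minimum possible |A + A| over all 8-element sets is 2·8 − 1 = 15 (so min K = 15/8), attained only by arithmetic progressions.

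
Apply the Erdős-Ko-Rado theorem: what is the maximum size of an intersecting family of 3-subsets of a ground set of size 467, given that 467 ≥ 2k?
max |F| = C(466, 2) = 108345

The Erdős-Ko-Rado theorem states: for n ≥ 2k, an intersecting family of k-subsets of an n-element set has size at most C(n − 1, k − 1), with equality for 'star' families {A ⊆ [n] : |A| = k, i ∈ A} (fix an element i). For n = 467, k = 3: C(466, 2) = 108345.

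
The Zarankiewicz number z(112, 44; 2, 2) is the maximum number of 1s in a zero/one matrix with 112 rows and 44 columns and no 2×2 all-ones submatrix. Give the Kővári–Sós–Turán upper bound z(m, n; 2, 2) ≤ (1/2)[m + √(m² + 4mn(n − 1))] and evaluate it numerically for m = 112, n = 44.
z(112, 44; 2, 2) ≤ (1/2)[112 + √(112² + 4·112·44·43)] = (1/2)[112 + √860160] = 519.7241

Kővári–Sós–Turán: let r_1, ..., r_112 be the row sums and z = Σ r_i the total number of 1s. Each pair of columns can share at most one row with both entries 1 (else a 2×2 all-ones block appears), so Σ_i C(r_i, 2) ≤ C(44, 2) = 946. By convexity Σ_i C(r_i, 2) ≥ 112·C(z/112, 2) = z(z − 112)/(2·112), giving z² − 112z − 112·44·43 ≤ 0 and hence z ≤ (1/2)[112 + √(12544 + 4·211904)] = (1/2)[112 + √860160] ≈ (1/2)(112 + 927.4481) = 519.7241.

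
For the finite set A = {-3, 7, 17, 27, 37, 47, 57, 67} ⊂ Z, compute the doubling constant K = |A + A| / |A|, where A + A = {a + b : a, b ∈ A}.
K = |A + A| / |A| = 15/8

Enumerate A + A = {a + b : a, b ∈ A}. With |A| = 8, there are |A|^2 = 64 ordered sum pairs; collecting distinct values, A + A = {-6, 4, 14, 24, 34, 44, 54, 64, 74, 84, 94, 104, 114, 124, 134}, so |A + A| = 15. Thus K = 15/8. Here |A + A| = 2|A| − 1 = 15, the minimum possible — so K = 15/8 is minimal, which holds iff A is an arithmetic progression.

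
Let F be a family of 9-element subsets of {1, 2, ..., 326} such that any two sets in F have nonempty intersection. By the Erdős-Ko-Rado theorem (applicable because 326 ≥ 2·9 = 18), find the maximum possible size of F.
max |F| = C(325, 8) = 2830342909422600

Erdős-Ko-Rado (1961): when n ≥ 2k, max |F| = C(n−1, k−1). The bound is attained by the star {A : i ∈ A} for any fixed i ∈ [n]. Here C(326−1, 9−1) = C(325, 8) = 2830342909422600.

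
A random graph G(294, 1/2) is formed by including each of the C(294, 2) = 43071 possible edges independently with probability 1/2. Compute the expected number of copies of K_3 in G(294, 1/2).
E[# K_3] = C(294, 3) · (1/2)^C(3, 2) = 4192244 / 2^3 = 1048061/2 = 524030.5

For each 3-subset S of vertices (there are C(294, 3) = 4192244 such S), let X_S = 1 if S induces a K_3 (all C(3, 2) = 3 edges present). Then P(X_S = 1) = (1/2)^3 = 1/8. By linearity of expectation, E[# K_3] = C(294, 3) · (1/2)^3 = 4192244 / 8 = 1048061/2 = 524030.5.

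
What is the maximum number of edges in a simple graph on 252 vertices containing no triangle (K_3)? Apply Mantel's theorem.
ex(252, K_3) = ⌊252^2/4⌋ = 15876

Mantel (1907): a triangle-free graph on n vertices has at most ⌊n^2/4⌋ edges, with equality for the complete bipartite graph K_{⌊n/2⌋, ⌈n/2⌉}. For n = 252: ⌊252^2/4⌋ = ⌊63504/4⌋ = 15876. The extremal graph is K_{126, 126}, which has 126·126 = 15876 edges.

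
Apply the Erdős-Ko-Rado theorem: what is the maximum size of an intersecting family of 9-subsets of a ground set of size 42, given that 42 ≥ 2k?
max |F| = C(41, 8) = 95548245

Erdős-Ko-Rado (1961): when n ≥ 2k, max |F| = C(n−1, k−1). The bound is attained by the star {A : i ∈ A} for any fixed i ∈ [n]. Here C(42−1, 9−1) = C(41, 8) = 95548245.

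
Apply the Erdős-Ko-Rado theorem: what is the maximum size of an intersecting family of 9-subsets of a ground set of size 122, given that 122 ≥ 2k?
max |F| = C(121, 8) = 899749479915

Erdős-Ko-Rado (1961): when n ≥ 2k, max |F| = C(n−1, k−1). The bound is attained by the star {A : i ∈ A} for any fixed i ∈ [n]. Here C(122−1, 9−1) = C(121, 8) = 899749479915.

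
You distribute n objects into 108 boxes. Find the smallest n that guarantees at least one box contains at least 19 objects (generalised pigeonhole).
n = (19 − 1)·108 + 1 = 1945

By the generalised pigeonhole principle, to guarantee some box contains ≥ r objects we need more than (r − 1) · k objects total. Threshold: n = (r − 1) · k + 1. With r = 19 and k = 108: n = 18 · 108 + 1 = 1944 + 1 = 1945. For n = 1944 = 18 · 108, we can put exactly 18 objects in every box, avoiding 19 in any single one — so 1945 is tight.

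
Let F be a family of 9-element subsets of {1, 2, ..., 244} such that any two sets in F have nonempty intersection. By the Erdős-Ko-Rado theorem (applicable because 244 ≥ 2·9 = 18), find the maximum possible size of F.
max |F| = C(243, 8) = 268388935256178

The Erdős-Ko-Rado theorem states: for n ≥ 2k, an intersecting family of k-subsets of an n-element set has size at most C(n − 1, k − 1), with equality for 'star' families {A ⊆ [n] : |A| = k, i ∈ A} (fix an element i). For n = 244, k = 9: C(243, 8) = 268388935256178.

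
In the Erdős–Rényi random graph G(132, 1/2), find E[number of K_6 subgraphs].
E[# K_6] = C(132, 6) · (1/2)^C(6, 2) = 6547258432 / 2^15 = 102300913/512 ≈ 199806.470703

For each 6-subset S of vertices (there are C(132, 6) = 6547258432 such S), let X_S = 1 if S induces a K_6 (all C(6, 2) = 15 edges present). Then P(X_S = 1) = (1/2)^15 = 1/32768. By linearity of expectation, E[# K_6] = C(132, 6) · (1/2)^15 = 6547258432 / 32768 = 102300913/512 ≈ 199806.470703.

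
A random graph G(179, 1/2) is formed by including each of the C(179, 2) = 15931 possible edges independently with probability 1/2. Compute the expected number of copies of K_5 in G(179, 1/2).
E[# K_5] = C(179, 5) · (1/2)^C(5, 2) = 1447490660 / 2^10 = 361872665/256 ≈ 1413565.097656

For each 5-subset S of vertices (there are C(179, 5) = 1447490660 such S), let X_S = 1 if S induces a K_5 (all C(5, 2) = 10 edges present). Then P(X_S = 1) = (1/2)^10 = 1/1024. By linearity of expectation, E[# K_5] = C(179, 5) · (1/2)^10 = 1447490660 / 1024 = 361872665/256 ≈ 1413565.097656.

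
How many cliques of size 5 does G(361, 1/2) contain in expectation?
E[# K_5] = C(361, 5) · (1/2)^C(5, 2) = 49690589382 / 2^10 = 24845294691/512 ≈ 48525966.193359

For each 5-subset S of vertices (there are C(361, 5) = 49690589382 such S), let X_S = 1 if S induces a K_5 (all C(5, 2) = 10 edges present). Then P(X_S = 1) = (1/2)^10 = 1/1024. By linearity of expectation, E[# K_5] = C(361, 5) · (1/2)^10 = 49690589382 / 1024 = 24845294691/512 ≈ 48525966.193359.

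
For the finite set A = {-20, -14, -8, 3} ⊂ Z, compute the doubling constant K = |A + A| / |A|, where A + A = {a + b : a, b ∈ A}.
K = |A + A| / |A| = 9/4

Enumerate A + A = {a + b : a, b ∈ A}. With |A| = 4, there are |A|^2 = 16 ordered sum pairs; collecting distinct values, A + A = {-40, -34, -28, -22, -17, -16, -11, -5, 6}, so |A + A| = 9. Thus K = 9/4. For comparison, the minimum possible |A + A| over all 4-element sets is 2·4 − 1 = 7 (so min K = 7/4), attained only by arithmetic progressions.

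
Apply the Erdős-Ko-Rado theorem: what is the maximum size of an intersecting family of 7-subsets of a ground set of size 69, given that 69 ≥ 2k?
max |F| = C(68, 6) = 109453344

Erdős-Ko-Rado (1961): when n ≥ 2k, max |F| = C(n−1, k−1). The bound is attained by the star {A : i ∈ A} for any fixed i ∈ [n]. Here C(69−1, 7−1) = C(68, 6) = 109453344.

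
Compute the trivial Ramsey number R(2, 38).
R(2, 38) = 38

R(2, k) = k for all k ≥ 2: in a 2-colouring of K_k, either some edge is red (a red K_2) or all edges are blue (a blue K_k). And K_{37} coloured all-blue has no blue K_38, so R(2, 38) > 37. Hence R(2, 38) = 38.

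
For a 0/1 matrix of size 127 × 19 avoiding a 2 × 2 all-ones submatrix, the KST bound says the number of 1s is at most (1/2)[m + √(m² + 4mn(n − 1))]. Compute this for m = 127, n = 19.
z(127, 19; 2, 2) ≤ (1/2)[127 + √(127² + 4·127·19·18)] = (1/2)[127 + √189865] = 281.3675

Kővári–Sós–Turán: let r_1, ..., r_127 be the row sums and z = Σ r_i the total number of 1s. Each pair of columns can share at most one row with both entries 1 (else a 2×2 all-ones block appears), so Σ_i C(r_i, 2) ≤ C(19, 2) = 171. By convexity Σ_i C(r_i, 2) ≥ 127·C(z/127, 2) = z(z − 127)/(2·127), giving z² − 127z − 127·19·18 ≤ 0 and hence z ≤ (1/2)[127 + √(16129 + 4·43434)] = (1/2)[127 + √189865] ≈ (1/2)(127 + 435.735) = 281.3675.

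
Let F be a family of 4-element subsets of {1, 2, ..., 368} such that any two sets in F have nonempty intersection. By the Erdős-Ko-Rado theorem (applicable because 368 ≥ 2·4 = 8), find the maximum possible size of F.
max |F| = C(367, 3) = 8171255

Erdős-Ko-Rado (1961): when n ≥ 2k, max |F| = C(n−1, k−1). The bound is attained by the star {A : i ∈ A} for any fixed i ∈ [n]. Here C(368−1, 4−1) = C(367, 3) = 8171255.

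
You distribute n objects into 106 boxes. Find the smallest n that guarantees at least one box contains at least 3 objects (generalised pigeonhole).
n = (3 − 1)·106 + 1 = 213

By the generalised pigeonhole principle, to guarantee some box contains ≥ r objects we need more than (r − 1) · k objects total. Threshold: n = (r − 1) · k + 1. With r = 3 and k = 106: n = 2 · 106 + 1 = 212 + 1 = 213. For n = 212 = 2 · 106, we can put exactly 2 objects in every box, avoiding 3 in any single one — so 213 is tight.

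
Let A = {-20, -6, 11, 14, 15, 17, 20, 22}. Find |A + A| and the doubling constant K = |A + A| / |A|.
K = |A + A| / |A| = 32/8 = 4

Enumerate A + A = {a + b : a, b ∈ A}. With |A| = 8, there are |A|^2 = 64 ordered sum pairs; collecting distinct values, A + A = {-40, -26, -12, -9, -6, -5, -3, 0, 2, 5, 8, 9, 11, 14, 16, 22, 25, 26, 28, 29, 30, 31, 32, 33, 34, 35, 36, 37, 39, 40, 42, 44}, so |A + A| = 32. Thus K = 32/8 = 4. For comparison, the minimum possible |A + A| over all 8-element sets is 2·8 − 1 = 15 (so min K = 15/8), attained only by arithmetic progressions.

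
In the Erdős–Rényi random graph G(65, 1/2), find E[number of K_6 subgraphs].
E[# K_6] = C(65, 6) · (1/2)^C(6, 2) = 82598880 / 2^15 = 2581215/1024 ≈ 2520.717773

For each 6-subset S of vertices (there are C(65, 6) = 82598880 such S), let X_S = 1 if S induces a K_6 (all C(6, 2) = 15 edges present). Then P(X_S = 1) = (1/2)^15 = 1/32768. By linearity of expectation, E[# K_6] = C(65, 6) · (1/2)^15 = 82598880 / 32768 = 2581215/1024 ≈ 2520.717773.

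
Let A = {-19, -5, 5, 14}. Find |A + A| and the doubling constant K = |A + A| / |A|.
K = |A + A| / |A| = 10/4 = 5/2

Enumerate A + A = {a + b : a, b ∈ A}. With |A| = 4, there are |A|^2 = 16 ordered sum pairs; collecting distinct values, A + A = {-38, -24, -14, -10, -5, 0, 9, 10, 19, 28}, so |A + A| = 10. Thus K = 10/4 = 5/2. For comparison, the minimum possible |A + A| over all 4-element sets is 2·4 − 1 = 7 (so min K = 7/4), attained only by arithmetic progressions.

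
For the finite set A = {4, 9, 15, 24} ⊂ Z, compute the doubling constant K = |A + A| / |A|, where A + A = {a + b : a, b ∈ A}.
K = |A + A| / |A| = 10/4 = 5/2

Enumerate A + A = {a + b : a, b ∈ A}. With |A| = 4, there are |A|^2 = 16 ordered sum pairs; collecting distinct values, A + A = {8, 13, 18, 19, 24, 28, 30, 33, 39, 48}, so |A + A| = 10. Thus K = 10/4 = 5/2. For comparison, the minimum possible |A + A| over all 4-element sets is 2·4 − 1 = 7 (so min K = 7/4), attained only by arithmetic progressions.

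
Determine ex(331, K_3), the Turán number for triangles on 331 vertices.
ex(331, K_3) = ⌊331^2/4⌋ = 27390

Mantel (1907): a triangle-free graph on n vertices has at most ⌊n^2/4⌋ edges, with equality for the complete bipartite graph K_{⌊n/2⌋, ⌈n/2⌉}. For n = 331: ⌊331^2/4⌋ = ⌊109561/4⌋ = 27390. The extremal graph is K_{165, 166}, which has 165·166 = 27390 edges.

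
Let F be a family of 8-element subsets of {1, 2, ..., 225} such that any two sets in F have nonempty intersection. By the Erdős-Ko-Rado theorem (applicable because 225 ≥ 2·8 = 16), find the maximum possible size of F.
max |F| = C(224, 7) = 5107294278944

Erdős-Ko-Rado (1961): when n ≥ 2k, max |F| = C(n−1, k−1). The bound is attained by the star {A : i ∈ A} for any fixed i ∈ [n]. Here C(225−1, 8−1) = C(224, 7) = 5107294278944.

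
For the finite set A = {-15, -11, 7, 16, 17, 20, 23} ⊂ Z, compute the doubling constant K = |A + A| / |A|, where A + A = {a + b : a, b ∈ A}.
K = |A + A| / |A| = 26/7

Enumerate A + A = {a + b : a, b ∈ A}. With |A| = 7, there are |A|^2 = 49 ordered sum pairs; collecting distinct values, A + A = {-30, -26, -22, -8, -4, 1, 2, 5, 6, 8, 9, 12, 14, 23, 24, 27, 30, 32, 33, 34, 36, 37, 39, 40, 43, 46}, so |A + A| = 26. Thus K = 26/7. For comparison, the minimum possible |A + A| over all 7-element sets is 2·7 − 1 = 13 (so min K = 13/7), attained only by arithmetic progressions.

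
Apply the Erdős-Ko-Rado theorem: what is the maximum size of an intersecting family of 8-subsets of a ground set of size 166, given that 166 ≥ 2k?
max |F| = C(165, 7) = 580688008560

Erdős-Ko-Rado (1961): when n ≥ 2k, max |F| = C(n−1, k−1). The bound is attained by the star {A : i ∈ A} for any fixed i ∈ [n]. Here C(166−1, 8−1) = C(165, 7) = 580688008560.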